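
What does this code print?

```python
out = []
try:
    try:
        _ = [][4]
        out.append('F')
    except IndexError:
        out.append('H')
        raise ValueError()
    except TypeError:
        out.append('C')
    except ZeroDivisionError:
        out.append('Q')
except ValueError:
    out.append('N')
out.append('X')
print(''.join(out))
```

Execution trace: 'H' (except IndexError) → 'N' (outer except ValueError) → 'X' (after the try/except). Output: HNX

Answer: HNX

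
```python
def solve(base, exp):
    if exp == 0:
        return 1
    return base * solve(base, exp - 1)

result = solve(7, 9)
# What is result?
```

solve(7, 9) = 7 * 7 * 7 * 7 * 7 * 7 * 7 * 7 * 7 = 40353607

Answer: 40353607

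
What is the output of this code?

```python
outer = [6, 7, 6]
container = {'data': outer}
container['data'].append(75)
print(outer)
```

Key concept: dict holds reference to list.
Step by step:
`outer = [6, 7, 6]` → outer = [6, 7, 6]
`container = {'data': outer}` → container = {'data': [6, 7, 6]}
`container['data'].append(75)` → outer = [6, 7, 6, 75]; container = {'data': [6, 7, 6, 75]}
`print(outer)` → prints [6, 7, 6, 75]

Answer: [6, 7, 6, 75]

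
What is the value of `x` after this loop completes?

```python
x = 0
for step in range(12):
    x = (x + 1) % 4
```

Increment mod 4, 12 times = 0
`x` takes the values: 0 → 1 → 2 → 3 → 0 → 1 → 2 → 3 → 0 → 1 → 2 → 3 → 0

Answer: 0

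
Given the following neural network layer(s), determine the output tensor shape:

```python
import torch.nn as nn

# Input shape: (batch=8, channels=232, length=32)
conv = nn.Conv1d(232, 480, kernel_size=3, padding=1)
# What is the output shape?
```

Input: (8, 232, 32) -> Output: (8, 480, 32)

Answer: (8, 480, 32)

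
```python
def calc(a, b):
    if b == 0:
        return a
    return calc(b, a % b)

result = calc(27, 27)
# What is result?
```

calc(27, 27) -> calc(27, 0) -> 27

Answer: 27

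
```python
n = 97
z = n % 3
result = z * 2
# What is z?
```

Trace:
`n = 97` → n = 97
`z = n % 3` → z = 1
`result = z * 2` → result = 2
So z = 1

Answer: 1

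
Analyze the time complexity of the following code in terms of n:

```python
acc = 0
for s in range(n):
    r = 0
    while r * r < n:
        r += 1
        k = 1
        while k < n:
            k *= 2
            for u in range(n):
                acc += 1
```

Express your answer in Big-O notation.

Each loop level contributes: n × √n × log n × n. Multiplying the contributions gives O(n^2√n log n).

Answer: O(n^2√n log n)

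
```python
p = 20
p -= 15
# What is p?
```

Trace:
`p = 20` → p = 20
`p -= 15` → p = 5
So p = 5

Answer: 5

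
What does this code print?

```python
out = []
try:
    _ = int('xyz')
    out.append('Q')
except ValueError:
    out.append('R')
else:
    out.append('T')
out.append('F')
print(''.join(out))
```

Execution trace: 'R' (except ValueError) → 'F' (after the try/except). Output: RF

Answer: RF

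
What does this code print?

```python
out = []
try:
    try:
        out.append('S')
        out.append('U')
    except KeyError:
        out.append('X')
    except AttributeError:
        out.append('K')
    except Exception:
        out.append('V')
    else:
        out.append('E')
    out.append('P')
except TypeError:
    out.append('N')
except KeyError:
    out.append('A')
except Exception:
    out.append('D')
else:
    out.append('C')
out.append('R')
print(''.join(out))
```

Execution trace: 'S' (inner try body) → 'U' (inner try body, no exception) → 'E' (inner else) → 'P' (try body, no exception) → 'C' (else) → 'R' (after the try/except). Output: SUEPCR

Answer: SUEPCR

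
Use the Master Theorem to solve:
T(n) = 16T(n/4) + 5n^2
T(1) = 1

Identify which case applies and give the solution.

a=16, b=4, f(n)=5n^2. log_4(16) = 2. Since c=2 = 2, Case 2 applies: T(n) = Θ(n^log_b(a) · log n) = O(n^2 log n).

Answer: O(n^2 log n) - Case 2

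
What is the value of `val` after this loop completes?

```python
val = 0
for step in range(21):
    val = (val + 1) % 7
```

Increment mod 7, 21 times = 0
`val` takes the values: 0 → 1 → 2 → 3 → 4 → 5 → 6 → 0 → 1 → 2 → 3 → 4 → 5 → 6 → 0 → 1 → 2 → 3 → 4 → 5 → 6 → 0

Answer: 0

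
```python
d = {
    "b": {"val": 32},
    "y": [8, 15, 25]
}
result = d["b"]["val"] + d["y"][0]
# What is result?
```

Trace:
`d = { ...` → d = {'b': {'val': 32}, 'y': [8, 15, 25]}
`result = d["b"]["val"] + d["y"][0]` → result = 40
So result = 40

Answer: 40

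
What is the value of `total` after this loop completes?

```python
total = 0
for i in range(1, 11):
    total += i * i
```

Sum of squares 1² to 10² = 385
`total` takes the values: 0 → 1 → 5 → 14 → 30 → 55 → 91 → 140 → 204 → 285 → 385

Answer: 385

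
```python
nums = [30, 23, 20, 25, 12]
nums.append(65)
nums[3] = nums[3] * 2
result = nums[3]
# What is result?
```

Trace:
`nums = [30, 23, 20, 25, 12]` → nums = [30, 23, 20, 25, 12]
`nums.append(65)` → nums = [30, 23, 20, 25, 12, 65]
`nums[3] = nums[3] * 2` → nums = [30, 23, 20, 50, 12, 65]
`result = nums[3]` → result = 50
So result = 50

Answer: 50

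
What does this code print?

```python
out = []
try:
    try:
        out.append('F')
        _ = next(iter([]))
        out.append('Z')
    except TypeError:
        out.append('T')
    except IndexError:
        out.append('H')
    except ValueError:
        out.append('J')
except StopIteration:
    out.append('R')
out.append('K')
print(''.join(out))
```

Execution trace: 'F' (inner try body) → 'R' (outer except StopIteration) → 'K' (after the try/except). Output: FRK

Answer: FRK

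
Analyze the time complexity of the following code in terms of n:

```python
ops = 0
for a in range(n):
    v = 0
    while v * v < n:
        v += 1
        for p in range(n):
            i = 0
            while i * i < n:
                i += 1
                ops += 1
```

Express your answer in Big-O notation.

Each loop level contributes: n × √n × n × √n. Multiplying the contributions gives O(n^3).

Answer: O(n^3)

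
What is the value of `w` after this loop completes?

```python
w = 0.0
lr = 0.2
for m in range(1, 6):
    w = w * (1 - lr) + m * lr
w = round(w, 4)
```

Moving average with lr=0.2
`w` takes the values: 0.0 → 0.2 → 0.56 → 1.048 → 1.6384 → 2.31072 → 2.3107

Answer: 2.3107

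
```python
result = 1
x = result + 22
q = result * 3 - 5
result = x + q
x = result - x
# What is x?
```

Trace:
`result = 1` → result = 1
`x = result + 22` → x = 23
`q = result * 3 - 5` → q = -2
`result = x + q` → result = 21
`x = result - x` → x = -2
So x = -2

Answer: -2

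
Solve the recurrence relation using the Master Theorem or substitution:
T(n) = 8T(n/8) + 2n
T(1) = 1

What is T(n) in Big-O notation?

By Master Theorem: a=8, b=8, f(n)=2n. Since log_8(8) = 1 and f(n) = Θ(n^1), Case 2 applies. T(n) = O(n log n).

Answer: O(n log n)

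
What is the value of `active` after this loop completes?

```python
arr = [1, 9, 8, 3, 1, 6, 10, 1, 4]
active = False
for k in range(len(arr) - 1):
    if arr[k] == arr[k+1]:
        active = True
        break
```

Check consecutive duplicates in [1, 9, 8, 3, 1, 6, 10, 1, 4]
`active` takes the values: False

Answer: False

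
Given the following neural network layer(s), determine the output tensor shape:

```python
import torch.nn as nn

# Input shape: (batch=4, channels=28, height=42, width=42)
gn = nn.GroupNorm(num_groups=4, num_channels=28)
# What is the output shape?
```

Input: (4, 28, 42, 42) -> Output: (4, 28, 42, 42)

Answer: (4, 28, 42, 42)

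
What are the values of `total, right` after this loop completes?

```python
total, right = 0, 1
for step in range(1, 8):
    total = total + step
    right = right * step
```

Sum and factorial of 1 to 7
`total, right` takes the values: (0, 1) → (1, 1) → (3, 1) → (3, 2) → (6, 2) → (6, 6) → (10, 6) → (10, 24) → (15, 24) → (15, 120) → (21, 120) → (21, 720) → (28, 720) → (28, 5040)

Answer: 28, 5040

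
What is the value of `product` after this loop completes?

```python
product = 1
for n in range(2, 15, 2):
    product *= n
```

Product of even numbers 2 to 14
`product` takes the values: 1 → 2 → 8 → 48 → 384 → 3840 → 46080 → 645120

Answer: 645120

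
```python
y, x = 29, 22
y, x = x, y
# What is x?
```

Trace:
`y, x = 29, 22` → y = 29; x = 22
`y, x = x, y` → y = 22; x = 29
So x = 29

Answer: 29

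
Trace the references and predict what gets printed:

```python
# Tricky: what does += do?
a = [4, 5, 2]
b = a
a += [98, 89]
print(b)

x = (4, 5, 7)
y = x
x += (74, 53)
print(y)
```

Key concept: += behavior differs for mutable vs immutable.
Step by step:
`a = [4, 5, 2]` → a = [4, 5, 2]
`b = a` → b = [4, 5, 2] (same object as a)
`a += [98, 89]` → a = [4, 5, 2, 98, 89] (same object as b); b = [4, 5, 2, 98, 89] (same object as a)
`print(b)` → prints [4, 5, 2, 98, 89]
`x = (4, 5, 7)` → x = (4, 5, 7)
`y = x` → y = (4, 5, 7)
`x += (74, 53)` → x = (4, 5, 7, 74, 53)
`print(y)` → prints (4, 5, 7)

Answer:
[4, 5, 2, 98, 89]
(4, 5, 7)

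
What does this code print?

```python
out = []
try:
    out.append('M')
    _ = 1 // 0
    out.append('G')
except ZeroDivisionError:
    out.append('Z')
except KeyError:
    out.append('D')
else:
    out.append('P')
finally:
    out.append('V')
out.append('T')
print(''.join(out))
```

Execution trace: 'M' (try body) → 'Z' (except ZeroDivisionError) → 'V' (finally) → 'T' (after the try/except). Output: MZVT

Answer: MZVT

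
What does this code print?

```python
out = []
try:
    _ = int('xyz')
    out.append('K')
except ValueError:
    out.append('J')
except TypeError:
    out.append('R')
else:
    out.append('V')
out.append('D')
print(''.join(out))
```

Execution trace: 'J' (except ValueError) → 'D' (after the try/except). Output: JD

Answer: JD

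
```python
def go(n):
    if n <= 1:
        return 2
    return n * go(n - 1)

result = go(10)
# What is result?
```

go(10) = 10 * 9 * 8 * 7 * 6 * 5 * 4 * 3 * 2 * 2 = 7257600

Answer: 7257600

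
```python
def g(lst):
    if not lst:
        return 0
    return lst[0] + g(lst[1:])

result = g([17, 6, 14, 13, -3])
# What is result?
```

17 + 6 + 14 + 13 + (-3) + 0 = 47

Answer: 47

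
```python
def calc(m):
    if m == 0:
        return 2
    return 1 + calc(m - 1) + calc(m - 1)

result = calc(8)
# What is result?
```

calc(m) = 1 + 2·calc(m-1), calc(0)=2. Closed form: (2+1)·2^8 - 1 = 767.

Answer: 767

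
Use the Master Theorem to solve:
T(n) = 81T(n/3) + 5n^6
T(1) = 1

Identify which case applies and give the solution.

a=81, b=3, f(n)=5n^6. log_3(81) = 4. Since c=6 > 4 and the regularity condition holds (81(n/3)^6 = (81/3^6)n^6 with 81/3^6 < 1), Case 3 applies: T(n) = Θ(f(n)) = O(n^6).

Answer: O(n^6) - Case 3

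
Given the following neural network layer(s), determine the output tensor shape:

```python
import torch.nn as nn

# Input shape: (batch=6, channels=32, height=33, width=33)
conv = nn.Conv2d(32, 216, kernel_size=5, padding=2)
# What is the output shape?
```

Input: (6, 32, 33, 33) -> Output: (6, 216, 33, 33)

Answer: (6, 216, 33, 33)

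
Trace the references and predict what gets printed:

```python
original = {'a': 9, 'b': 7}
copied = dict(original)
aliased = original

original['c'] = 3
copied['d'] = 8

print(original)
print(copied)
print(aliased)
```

Key concept: dict() creates copy, assignment creates alias.
Step by step:
`original = {'a': 9, 'b': 7}` → original = {'a': 9, 'b': 7}
`copied = dict(original)` → copied = {'a': 9, 'b': 7}
`aliased = original` → aliased = {'a': 9, 'b': 7} (same object as original)
`original['c'] = 3` → original = {'a': 9, 'b': 7, 'c': 3} (same object as aliased); aliased = {'a': 9, 'b': 7, 'c': 3} (same object as original)
`copied['d'] = 8` → copied = {'a': 9, 'b': 7, 'd': 8}
`print(original)` → prints {'a': 9, 'b': 7, 'c': 3}
`print(copied)` → prints {'a': 9, 'b': 7, 'd': 8}
`print(aliased)` → prints {'a': 9, 'b': 7, 'c': 3}

Answer:
{'a': 9, 'b': 7, 'c': 3}
{'a': 9, 'b': 7, 'd': 8}
{'a': 9, 'b': 7, 'c': 3}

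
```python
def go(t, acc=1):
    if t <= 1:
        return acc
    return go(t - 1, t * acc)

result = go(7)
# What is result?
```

Accumulator trace (n, acc): (7, 1) -> (6, 7) -> (5, 42) -> (4, 210) -> (3, 840) -> (2, 2520) -> (1, 5040) -> return 5040

Answer: 5040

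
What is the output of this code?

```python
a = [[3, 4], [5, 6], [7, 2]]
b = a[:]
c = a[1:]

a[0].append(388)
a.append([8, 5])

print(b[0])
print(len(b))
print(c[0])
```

Key concept: slice with nested mutation.
Step by step:
`a = [[3, 4], [5, 6], [7, 2]]` → a = [[3, 4], [5, 6], [7, 2]]
`b = a[:]` → b = [[3, 4], [5, 6], [7, 2]]
`c = a[1:]` → c = [[5, 6], [7, 2]]
`a[0].append(388)` → a = [[3, 4, 388], [5, 6], [7, 2]]; b = [[3, 4, 388], [5, 6], [7, 2]]
`a.append([8, 5])` → a = [[3, 4, 388], [5, 6], [7, 2], [8, 5]]
`print(b[0])` → prints [3, 4, 388]
`print(len(b))` → prints 3
`print(c[0])` → prints [5, 6]

Answer:
[3, 4, 388]
3
[5, 6]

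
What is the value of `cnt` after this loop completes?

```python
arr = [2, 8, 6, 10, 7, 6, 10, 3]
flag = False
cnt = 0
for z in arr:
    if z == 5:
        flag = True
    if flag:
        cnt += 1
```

Count elements after first 5 in [2, 8, 6, 10, 7, 6, 10, 3]
`cnt` takes the values: 0

Answer: 0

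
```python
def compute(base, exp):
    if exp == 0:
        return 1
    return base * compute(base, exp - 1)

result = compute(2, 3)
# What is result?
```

compute(2, 3) = 2 * 2 * 2 = 8

Answer: 8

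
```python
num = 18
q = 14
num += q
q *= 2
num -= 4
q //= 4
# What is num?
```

Trace:
`num = 18` → num = 18
`q = 14` → q = 14
`num += q` → num = 32
`q *= 2` → q = 28
`num -= 4` → num = 28
`q //= 4` → q = 7
So num = 28

Answer: 28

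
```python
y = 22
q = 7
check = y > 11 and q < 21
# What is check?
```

Trace:
`y = 22` → y = 22
`q = 7` → q = 7
`check = y > 11 and q < 21` → check = True
So check = True

Answer: True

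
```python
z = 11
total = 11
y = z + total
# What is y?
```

Trace:
`z = 11` → z = 11
`total = 11` → total = 11
`y = z + total` → y = 22
So y = 22

Answer: 22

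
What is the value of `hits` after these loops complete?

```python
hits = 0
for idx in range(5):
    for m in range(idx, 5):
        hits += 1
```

Upper triangle: 5 + 4 + ... + 1
`hits` takes the values: 0 → 1 → 2 → 3 → 4 → 5 → 6 → 7 → 8 → 9 → 10 → 11 → 12 → 13 → 14 → 15

Answer: 15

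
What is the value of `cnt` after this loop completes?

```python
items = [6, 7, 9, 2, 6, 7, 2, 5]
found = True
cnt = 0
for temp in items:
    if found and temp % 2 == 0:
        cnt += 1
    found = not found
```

Count even values at even positions
`cnt` takes the values: 0 → 1 → 2 → 3

Answer: 3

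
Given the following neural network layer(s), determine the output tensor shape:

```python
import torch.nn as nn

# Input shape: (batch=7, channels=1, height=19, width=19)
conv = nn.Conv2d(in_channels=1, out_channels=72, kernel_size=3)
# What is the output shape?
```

Input: (7, 1, 19, 19) -> Output: (7, 72, 17, 17)

Answer: (7, 72, 17, 17)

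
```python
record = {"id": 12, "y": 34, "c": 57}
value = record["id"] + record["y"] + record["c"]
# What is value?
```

Trace:
`record = {"id": 12, "y": 34, "c": 57}` → record = {'id': 12, 'y': 34, 'c': 57}
`value = record["id"] + record["y"] + record["c"]` → value = 103
So value = 103

Answer: 103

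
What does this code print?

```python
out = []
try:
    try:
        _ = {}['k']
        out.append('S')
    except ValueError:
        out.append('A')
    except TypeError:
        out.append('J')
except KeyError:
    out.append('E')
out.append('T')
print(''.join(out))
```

Execution trace: 'E' (outer except KeyError) → 'T' (after the try/except). Output: ET

Answer: ET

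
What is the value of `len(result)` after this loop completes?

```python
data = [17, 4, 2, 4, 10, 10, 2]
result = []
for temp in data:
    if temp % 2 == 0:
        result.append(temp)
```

Count even numbers in [17, 4, 2, 4, 10, 10, 2]
`result` takes the values: [] → [4] → [4, 2] → [4, 2, 4] → [4, 2, 4, 10] → [4, 2, 4, 10, 10] → [4, 2, 4, 10, 10, 2]
So `len(result)` = 6

Answer: 6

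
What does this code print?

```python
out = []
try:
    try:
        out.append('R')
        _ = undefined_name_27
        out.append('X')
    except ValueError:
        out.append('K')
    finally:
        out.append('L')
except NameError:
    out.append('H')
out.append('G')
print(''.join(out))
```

Execution trace: 'R' (try body) → 'L' (finally) → 'H' (outer except NameError) → 'G' (after the try/except). Output: RLHG

Answer: RLHG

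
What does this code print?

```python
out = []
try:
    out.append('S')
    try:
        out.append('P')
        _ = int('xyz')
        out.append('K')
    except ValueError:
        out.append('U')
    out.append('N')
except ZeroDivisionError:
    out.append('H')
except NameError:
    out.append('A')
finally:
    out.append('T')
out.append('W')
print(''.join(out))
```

Execution trace: 'S' (try body) → 'P' (inner try body) → 'U' (inner except ValueError) → 'N' (try body, no exception) → 'T' (finally) → 'W' (after the try/except). Output: SPUNTW

Answer: SPUNTW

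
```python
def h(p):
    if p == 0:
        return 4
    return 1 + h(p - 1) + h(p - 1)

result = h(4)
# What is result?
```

h(p) = 1 + 2·h(p-1), h(0)=4. Closed form: (4+1)·2^4 - 1 = 79.

Answer: 79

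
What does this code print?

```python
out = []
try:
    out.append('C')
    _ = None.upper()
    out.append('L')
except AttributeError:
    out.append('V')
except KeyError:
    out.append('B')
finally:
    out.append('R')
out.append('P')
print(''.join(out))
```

Execution trace: 'C' (try body) → 'V' (except AttributeError) → 'R' (finally) → 'P' (after the try/except). Output: CVRP

Answer: CVRP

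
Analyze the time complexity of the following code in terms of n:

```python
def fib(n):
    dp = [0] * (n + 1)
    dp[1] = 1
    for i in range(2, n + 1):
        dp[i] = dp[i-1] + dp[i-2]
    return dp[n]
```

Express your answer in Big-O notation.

This is Dynamic programming Fibonacci. Time complexity: O(n).

Answer: O(n)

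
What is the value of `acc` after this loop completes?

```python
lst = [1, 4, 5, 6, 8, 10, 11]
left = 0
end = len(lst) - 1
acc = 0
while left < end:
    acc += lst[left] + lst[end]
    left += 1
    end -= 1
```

Sum of pairs from ends
`acc` takes the values: 0 → 12 → 26 → 39

Answer: 39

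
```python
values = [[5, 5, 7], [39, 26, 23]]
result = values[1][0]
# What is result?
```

Trace:
`values = [[5, 5, 7], [39, 26, 23]]` → values = [[5, 5, 7], [39, 26, 23]]
`result = values[1][0]` → result = 39
So result = 39

Answer: 39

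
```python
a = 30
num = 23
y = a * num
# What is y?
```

Trace:
`a = 30` → a = 30
`num = 23` → num = 23
`y = a * num` → y = 690
So y = 690

Answer: 690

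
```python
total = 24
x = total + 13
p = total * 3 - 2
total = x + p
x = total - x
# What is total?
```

Trace:
`total = 24` → total = 24
`x = total + 13` → x = 37
`p = total * 3 - 2` → p = 70
`total = x + p` → total = 107
`x = total - x` → x = 70
So total = 107

Answer: 107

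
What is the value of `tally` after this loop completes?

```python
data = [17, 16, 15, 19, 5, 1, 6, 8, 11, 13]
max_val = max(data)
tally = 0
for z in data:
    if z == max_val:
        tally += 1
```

Count of max value 19 in [17, 16, 15, 19, 5, 1, 6, 8, 11, 13]
`tally` takes the values: 0 → 1

Answer: 1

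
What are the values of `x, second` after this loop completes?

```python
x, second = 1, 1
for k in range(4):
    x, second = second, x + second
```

Fibonacci: after 4 iterations
`x, second` takes the values: (1, 1) → (1, 2) → (2, 3) → (3, 5) → (5, 8)

Answer: 5, 8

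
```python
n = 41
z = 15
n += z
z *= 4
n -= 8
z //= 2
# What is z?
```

Trace:
`n = 41` → n = 41
`z = 15` → z = 15
`n += z` → n = 56
`z *= 4` → z = 60
`n -= 8` → n = 48
`z //= 2` → z = 30
So z = 30

Answer: 30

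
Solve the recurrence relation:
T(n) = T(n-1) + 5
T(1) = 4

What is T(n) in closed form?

Unrolling: T(n) = T(1) + 5·(n-1) = 4 + 5(n-1) = 5n - 1.

Answer: T(n) = 5n - 1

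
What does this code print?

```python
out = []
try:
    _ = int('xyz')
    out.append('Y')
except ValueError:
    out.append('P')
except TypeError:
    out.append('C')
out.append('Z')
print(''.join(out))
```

Execution trace: 'P' (except ValueError) → 'Z' (after the try/except). Output: PZ

Answer: PZ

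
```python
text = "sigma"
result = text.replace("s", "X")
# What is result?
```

Trace:
`text = "sigma"` → text = 'sigma'
`result = text.replace("s", "X")` → result = 'Xigma'
So result = 'Xigma'

Answer: 'Xigma'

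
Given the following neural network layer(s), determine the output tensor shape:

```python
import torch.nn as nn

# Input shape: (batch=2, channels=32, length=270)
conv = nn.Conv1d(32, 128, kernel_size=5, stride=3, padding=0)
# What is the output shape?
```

Input: (2, 32, 270) -> Output: (2, 128, 89)

Answer: (2, 128, 89)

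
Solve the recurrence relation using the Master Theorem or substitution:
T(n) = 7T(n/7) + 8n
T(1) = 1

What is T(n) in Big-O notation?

By Master Theorem: a=7, b=7, f(n)=8n. Since log_7(7) = 1 and f(n) = Θ(n^1), Case 2 applies. T(n) = O(n log n).

Answer: O(n log n)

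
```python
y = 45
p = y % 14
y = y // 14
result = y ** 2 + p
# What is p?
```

Trace:
`y = 45` → y = 45
`p = y % 14` → p = 3
`y = y // 14` → y = 3
`result = y ** 2 + p` → result = 12
So p = 3

Answer: 3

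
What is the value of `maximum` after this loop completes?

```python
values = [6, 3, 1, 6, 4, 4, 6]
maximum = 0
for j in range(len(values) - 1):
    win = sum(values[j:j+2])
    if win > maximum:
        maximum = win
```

Max sum of 2-element window in [6, 3, 1, 6, 4, 4, 6]
`maximum` takes the values: 0 → 9 → 10

Answer: 10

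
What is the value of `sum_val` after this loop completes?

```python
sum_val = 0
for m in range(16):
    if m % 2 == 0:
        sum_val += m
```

Sum of even numbers 0 to 15
`sum_val` takes the values: 0 → 2 → 6 → 12 → 20 → 30 → 42 → 56

Answer: 56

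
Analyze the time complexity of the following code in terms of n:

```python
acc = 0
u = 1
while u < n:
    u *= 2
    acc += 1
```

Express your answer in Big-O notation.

Each loop level contributes: log n. Multiplying the contributions gives O(log n).

Answer: O(log n)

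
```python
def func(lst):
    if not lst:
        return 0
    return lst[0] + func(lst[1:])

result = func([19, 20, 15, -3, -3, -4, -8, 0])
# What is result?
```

19 + 20 + 15 + (-3) + (-3) + (-4) + (-8) + 0 + 0 = 36

Answer: 36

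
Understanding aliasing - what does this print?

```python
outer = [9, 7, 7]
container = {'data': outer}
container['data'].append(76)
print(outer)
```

Key concept: dict holds reference to list.
Step by step:
`outer = [9, 7, 7]` → outer = [9, 7, 7]
`container = {'data': outer}` → container = {'data': [9, 7, 7]}
`container['data'].append(76)` → outer = [9, 7, 7, 76]; container = {'data': [9, 7, 7, 76]}
`print(outer)` → prints [9, 7, 7, 76]

Answer: [9, 7, 7, 76]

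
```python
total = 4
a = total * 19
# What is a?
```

Trace:
`total = 4` → total = 4
`a = total * 19` → a = 76
So a = 76

Answer: 76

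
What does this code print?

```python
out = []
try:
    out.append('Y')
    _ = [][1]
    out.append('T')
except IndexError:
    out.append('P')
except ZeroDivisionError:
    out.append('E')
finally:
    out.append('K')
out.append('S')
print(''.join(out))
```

Execution trace: 'Y' (try body) → 'P' (except IndexError) → 'K' (finally) → 'S' (after the try/except). Output: YPKS

Answer: YPKS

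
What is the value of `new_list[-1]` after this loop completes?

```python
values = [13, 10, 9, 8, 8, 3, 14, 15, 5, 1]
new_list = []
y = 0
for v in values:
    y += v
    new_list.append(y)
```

Cumulative sum ends at 86
`new_list` takes the values: [] → [13] → [13, 23] → [13, 23, 32] → [13, 23, 32, 40] → [13, 23, 32, 40, 48] → [13, 23, 32, 40, 48, 51] → [13, 23, 32, 40, 48, 51, 65] → [13, 23, 32, 40, 48, 51, 65, 80] → [13, 23, 32, 40, 48, 51, 65, 80, 85] → [13, 23, 32, 40, 48, 51, 65, 80, 85, 86]
So `new_list[-1]` = 86

Answer: 86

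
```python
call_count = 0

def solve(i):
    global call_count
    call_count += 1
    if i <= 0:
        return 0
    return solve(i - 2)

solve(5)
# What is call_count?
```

Linear recursion stepping by 2: 4 calls from i=5 down to ≤0.

Answer: 4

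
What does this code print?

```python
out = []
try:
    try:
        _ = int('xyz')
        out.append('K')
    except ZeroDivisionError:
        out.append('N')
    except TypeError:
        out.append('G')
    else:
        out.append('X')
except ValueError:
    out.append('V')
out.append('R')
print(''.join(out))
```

Execution trace: 'V' (outer except ValueError) → 'R' (after the try/except). Output: VR

Answer: VR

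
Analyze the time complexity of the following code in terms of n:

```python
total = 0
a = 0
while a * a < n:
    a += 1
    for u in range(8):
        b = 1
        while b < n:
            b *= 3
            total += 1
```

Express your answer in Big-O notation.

Each loop level contributes: √n × 1 × log n. Multiplying the contributions gives O(√n log n).

Answer: O(√n log n)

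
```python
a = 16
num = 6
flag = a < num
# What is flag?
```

Trace:
`a = 16` → a = 16
`num = 6` → num = 6
`flag = a < num` → flag = False
So flag = False

Answer: False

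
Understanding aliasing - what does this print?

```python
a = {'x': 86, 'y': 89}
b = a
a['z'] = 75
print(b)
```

Key concept: dict aliasing.
Step by step:
`a = {'x': 86, 'y': 89}` → a = {'x': 86, 'y': 89}
`b = a` → b = {'x': 86, 'y': 89} (same object as a)
`a['z'] = 75` → a = {'x': 86, 'y': 89, 'z': 75} (same object as b); b = {'x': 86, 'y': 89, 'z': 75} (same object as a)
`print(b)` → prints {'x': 86, 'y': 89, 'z': 75}

Answer: {'x': 86, 'y': 89, 'z': 75}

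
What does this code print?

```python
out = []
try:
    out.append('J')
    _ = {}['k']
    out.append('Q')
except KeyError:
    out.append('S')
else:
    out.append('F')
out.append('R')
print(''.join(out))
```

Execution trace: 'J' (try body) → 'S' (except KeyError) → 'R' (after the try/except). Output: JSR

Answer: JSR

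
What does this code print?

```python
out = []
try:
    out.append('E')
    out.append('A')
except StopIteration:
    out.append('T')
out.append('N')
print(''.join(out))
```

Execution trace: 'E' (try body) → 'A' (try body, no exception) → 'N' (after the try/except). Output: EAN

Answer: EAN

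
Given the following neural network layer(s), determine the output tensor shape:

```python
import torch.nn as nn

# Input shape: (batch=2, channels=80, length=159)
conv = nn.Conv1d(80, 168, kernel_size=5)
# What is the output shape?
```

Input: (2, 80, 159) -> Output: (2, 168, 155)

Answer: (2, 168, 155)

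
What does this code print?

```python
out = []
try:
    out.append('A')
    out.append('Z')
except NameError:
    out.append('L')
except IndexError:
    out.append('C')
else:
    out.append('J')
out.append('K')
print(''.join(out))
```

Execution trace: 'A' (try body) → 'Z' (try body, no exception) → 'J' (else) → 'K' (after the try/except). Output: AZJK

Answer: AZJK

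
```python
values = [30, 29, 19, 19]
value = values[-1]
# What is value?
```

Trace:
`values = [30, 29, 19, 19]` → values = [30, 29, 19, 19]
`value = values[-1]` → value = 19
So value = 19

Answer: 19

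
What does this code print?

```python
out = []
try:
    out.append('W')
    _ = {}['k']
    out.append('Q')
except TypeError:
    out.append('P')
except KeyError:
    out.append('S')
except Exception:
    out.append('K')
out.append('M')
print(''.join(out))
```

Execution trace: 'W' (try body) → 'S' (except KeyError) → 'M' (after the try/except). Output: WSM

Answer: WSM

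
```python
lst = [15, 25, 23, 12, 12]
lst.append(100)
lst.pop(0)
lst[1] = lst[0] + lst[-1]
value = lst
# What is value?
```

Trace:
`lst = [15, 25, 23, 12, 12]` → lst = [15, 25, 23, 12, 12]
`lst.append(100)` → lst = [15, 25, 23, 12, 12, 100]
`lst.pop(0)` → lst = [25, 23, 12, 12, 100]
`lst[1] = lst[0] + lst[-1]` → lst = [25, 125, 12, 12, 100]
`value = lst` → value = [25, 125, 12, 12, 100]
So value = [25, 125, 12, 12, 100]

Answer: [25, 125, 12, 12, 100]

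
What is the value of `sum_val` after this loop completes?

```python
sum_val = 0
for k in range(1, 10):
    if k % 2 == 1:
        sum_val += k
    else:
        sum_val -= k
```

Add odd, subtract even
`sum_val` takes the values: 0 → 1 → -1 → 2 → -2 → 3 → -3 → 4 → -4 → 5

Answer: 5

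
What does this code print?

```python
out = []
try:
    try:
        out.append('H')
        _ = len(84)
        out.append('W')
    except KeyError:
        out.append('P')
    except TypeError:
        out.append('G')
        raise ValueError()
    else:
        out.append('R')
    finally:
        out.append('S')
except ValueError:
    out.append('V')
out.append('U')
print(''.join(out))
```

Execution trace: 'H' (try body) → 'G' (except TypeError) → 'S' (finally) → 'V' (outer except ValueError) → 'U' (after the try/except). Output: HGSVU

Answer: HGSVU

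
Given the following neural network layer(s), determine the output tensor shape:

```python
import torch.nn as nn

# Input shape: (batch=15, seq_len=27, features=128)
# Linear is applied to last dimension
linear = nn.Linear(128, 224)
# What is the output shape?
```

Input: (15, 27, 128) -> Output: (15, 27, 224)

Answer: (15, 27, 224)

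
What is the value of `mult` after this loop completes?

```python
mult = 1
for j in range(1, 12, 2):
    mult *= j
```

Product of 1, 3, 5, ... up to 11
`mult` takes the values: 1 → 3 → 15 → 105 → 945 → 10395

Answer: 10395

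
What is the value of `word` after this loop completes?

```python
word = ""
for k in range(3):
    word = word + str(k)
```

Concatenate digits 0 to 2
`word` takes the values: "" → "0" → "01" → "012"

Answer: "012"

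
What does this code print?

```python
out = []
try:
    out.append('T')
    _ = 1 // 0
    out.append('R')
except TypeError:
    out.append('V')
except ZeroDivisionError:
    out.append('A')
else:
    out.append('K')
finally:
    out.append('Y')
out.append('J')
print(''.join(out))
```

Execution trace: 'T' (try body) → 'A' (except ZeroDivisionError) → 'Y' (finally) → 'J' (after the try/except). Output: TAYJ

Answer: TAYJ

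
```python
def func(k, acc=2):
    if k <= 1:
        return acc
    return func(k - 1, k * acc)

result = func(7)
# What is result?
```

Accumulator trace (n, acc): (7, 2) -> (6, 14) -> (5, 84) -> (4, 420) -> (3, 1680) -> (2, 5040) -> (1, 10080) -> return 10080

Answer: 10080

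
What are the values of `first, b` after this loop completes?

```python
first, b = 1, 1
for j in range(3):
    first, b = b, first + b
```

Fibonacci: after 3 iterations
`first, b` takes the values: (1, 1) → (1, 2) → (2, 3) → (3, 5)

Answer: 3, 5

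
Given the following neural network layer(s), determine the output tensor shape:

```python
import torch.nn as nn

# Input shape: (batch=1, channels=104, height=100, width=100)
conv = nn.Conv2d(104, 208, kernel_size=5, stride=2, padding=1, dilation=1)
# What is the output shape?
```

Input: (1, 104, 100, 100) -> Output: (1, 208, 49, 49)

Answer: (1, 208, 49, 49)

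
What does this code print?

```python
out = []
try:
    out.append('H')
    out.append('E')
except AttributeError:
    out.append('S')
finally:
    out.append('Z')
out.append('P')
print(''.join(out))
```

Execution trace: 'H' (try body) → 'E' (try body, no exception) → 'Z' (finally) → 'P' (after the try/except). Output: HEZP

Answer: HEZP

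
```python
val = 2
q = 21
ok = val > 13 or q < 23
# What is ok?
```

Trace:
`val = 2` → val = 2
`q = 21` → q = 21
`ok = val > 13 or q < 23` → ok = True
So ok = True

Answer: True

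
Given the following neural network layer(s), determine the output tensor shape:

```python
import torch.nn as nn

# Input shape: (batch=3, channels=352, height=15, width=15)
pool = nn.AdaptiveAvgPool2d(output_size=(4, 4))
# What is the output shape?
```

Input: (3, 352, 15, 15) -> Output: (3, 352, 4, 4)

Answer: (3, 352, 4, 4)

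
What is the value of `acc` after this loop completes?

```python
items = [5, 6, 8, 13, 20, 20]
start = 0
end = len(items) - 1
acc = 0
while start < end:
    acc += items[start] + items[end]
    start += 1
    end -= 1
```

Sum of pairs from ends
`acc` takes the values: 0 → 25 → 51 → 72

Answer: 72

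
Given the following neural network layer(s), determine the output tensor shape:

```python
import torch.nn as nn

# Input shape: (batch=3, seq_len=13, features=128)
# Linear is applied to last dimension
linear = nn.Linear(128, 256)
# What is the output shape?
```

Input: (3, 13, 128) -> Output: (3, 13, 256)

Answer: (3, 13, 256)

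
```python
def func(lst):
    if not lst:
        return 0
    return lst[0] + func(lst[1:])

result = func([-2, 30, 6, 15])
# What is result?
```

(-2) + 30 + 6 + 15 + 0 = 49

Answer: 49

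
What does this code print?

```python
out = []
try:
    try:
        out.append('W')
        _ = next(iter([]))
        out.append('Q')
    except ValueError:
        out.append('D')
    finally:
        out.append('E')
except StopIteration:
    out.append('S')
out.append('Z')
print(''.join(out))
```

Execution trace: 'W' (inner try body) → 'E' (inner finally) → 'S' (outer except StopIteration) → 'Z' (after the try/except). Output: WESZ

Answer: WESZ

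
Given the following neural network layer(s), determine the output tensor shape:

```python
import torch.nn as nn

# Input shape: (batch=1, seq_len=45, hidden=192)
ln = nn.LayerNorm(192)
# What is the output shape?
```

Input: (1, 45, 192) -> Output: (1, 45, 192)

Answer: (1, 45, 192)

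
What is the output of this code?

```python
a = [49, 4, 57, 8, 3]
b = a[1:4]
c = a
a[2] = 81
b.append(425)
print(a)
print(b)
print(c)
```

Key concept: slice vs alias.
Step by step:
`a = [49, 4, 57, 8, 3]` → a = [49, 4, 57, 8, 3]
`b = a[1:4]` → b = [4, 57, 8]
`c = a` → c = [49, 4, 57, 8, 3] (same object as a)
`a[2] = 81` → a = [49, 4, 81, 8, 3] (same object as c); c = [49, 4, 81, 8, 3] (same object as a)
`b.append(425)` → b = [4, 57, 8, 425]
`print(a)` → prints [49, 4, 81, 8, 3]
`print(b)` → prints [4, 57, 8, 425]
`print(c)` → prints [49, 4, 81, 8, 3]

Answer:
[49, 4, 81, 8, 3]
[4, 57, 8, 425]
[49, 4, 81, 8, 3]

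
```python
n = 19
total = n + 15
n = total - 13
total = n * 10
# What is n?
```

Trace:
`n = 19` → n = 19
`total = n + 15` → total = 34
`n = total - 13` → n = 21
`total = n * 10` → total = 210
So n = 21

Answer: 21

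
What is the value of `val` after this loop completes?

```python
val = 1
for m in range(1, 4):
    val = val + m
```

Start at 1, add 1 through 3
`val` takes the values: 1 → 2 → 4 → 7

Answer: 7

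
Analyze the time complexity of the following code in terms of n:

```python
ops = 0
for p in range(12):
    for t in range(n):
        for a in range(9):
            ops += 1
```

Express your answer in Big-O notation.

Each loop level contributes: 1 × n × 1. Multiplying the contributions gives O(n).

Answer: O(n)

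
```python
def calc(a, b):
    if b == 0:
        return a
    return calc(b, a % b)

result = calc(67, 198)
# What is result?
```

calc(67, 198) -> calc(198, 67) -> calc(67, 64) -> calc(64, 3) -> calc(3, 1) -> calc(1, 0) -> 1

Answer: 1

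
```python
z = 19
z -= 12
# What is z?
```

Trace:
`z = 19` → z = 19
`z -= 12` → z = 7
So z = 7

Answer: 7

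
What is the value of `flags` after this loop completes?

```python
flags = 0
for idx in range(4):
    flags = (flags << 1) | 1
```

Build 4 consecutive 1-bits: 0b1111
`flags` takes the values: 0 → 1 → 3 → 7 → 15

Answer: 15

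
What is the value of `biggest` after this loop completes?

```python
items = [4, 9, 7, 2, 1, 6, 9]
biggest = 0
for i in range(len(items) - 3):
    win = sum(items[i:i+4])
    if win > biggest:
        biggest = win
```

Max sum of 4-element window in [4, 9, 7, 2, 1, 6, 9]
`biggest` takes the values: 0 → 22

Answer: 22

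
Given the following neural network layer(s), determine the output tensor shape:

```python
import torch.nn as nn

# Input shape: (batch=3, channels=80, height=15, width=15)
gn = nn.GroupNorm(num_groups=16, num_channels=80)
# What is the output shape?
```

Input: (3, 80, 15, 15) -> Output: (3, 80, 15, 15)

Answer: (3, 80, 15, 15)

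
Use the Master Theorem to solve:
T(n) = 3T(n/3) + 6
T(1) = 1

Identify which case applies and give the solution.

a=3, b=3, f(n)=6. log_3(3) = 1. Since c=0 < 1, Case 1 applies: T(n) = Θ(n^log_b(a)) = O(n).

Answer: O(n) - Case 1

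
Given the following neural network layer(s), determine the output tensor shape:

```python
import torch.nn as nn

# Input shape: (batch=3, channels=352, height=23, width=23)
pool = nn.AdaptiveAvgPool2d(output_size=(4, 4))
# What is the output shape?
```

Input: (3, 352, 23, 23) -> Output: (3, 352, 4, 4)

Answer: (3, 352, 4, 4)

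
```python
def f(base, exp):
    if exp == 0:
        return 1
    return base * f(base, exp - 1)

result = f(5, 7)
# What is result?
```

f(5, 7) = 5 * 5 * 5 * 5 * 5 * 5 * 5 = 78125

Answer: 78125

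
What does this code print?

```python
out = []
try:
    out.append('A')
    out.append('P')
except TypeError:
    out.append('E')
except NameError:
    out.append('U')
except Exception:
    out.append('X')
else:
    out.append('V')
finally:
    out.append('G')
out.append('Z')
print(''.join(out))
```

Execution trace: 'A' (try body) → 'P' (try body, no exception) → 'V' (else) → 'G' (finally) → 'Z' (after the try/except). Output: APVGZ

Answer: APVGZ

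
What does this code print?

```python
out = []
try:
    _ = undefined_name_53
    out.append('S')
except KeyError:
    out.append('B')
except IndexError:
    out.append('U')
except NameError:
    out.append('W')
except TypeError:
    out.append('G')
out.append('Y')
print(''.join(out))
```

Execution trace: 'W' (except NameError) → 'Y' (after the try/except). Output: WY

Answer: WY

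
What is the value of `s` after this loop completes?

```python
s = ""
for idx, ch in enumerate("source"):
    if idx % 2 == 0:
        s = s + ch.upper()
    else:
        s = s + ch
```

Uppercase even positions in 'source'
`s` takes the values: "" → "S" → "So" → "SoU" → "SoUr" → "SoUrC" → "SoUrCe"

Answer: "SoUrCe"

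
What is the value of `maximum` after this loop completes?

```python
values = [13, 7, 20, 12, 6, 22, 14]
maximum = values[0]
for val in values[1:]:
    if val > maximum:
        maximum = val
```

Maximum of [13, 7, 20, 12, 6, 22, 14]
`maximum` takes the values: 13 → 20 → 22

Answer: 22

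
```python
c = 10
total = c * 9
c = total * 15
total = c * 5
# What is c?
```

Trace:
`c = 10` → c = 10
`total = c * 9` → total = 90
`c = total * 15` → c = 1350
`total = c * 5` → total = 6750
So c = 1350

Answer: 1350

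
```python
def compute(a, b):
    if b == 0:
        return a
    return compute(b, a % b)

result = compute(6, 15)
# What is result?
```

compute(6, 15) -> compute(15, 6) -> compute(6, 3) -> compute(3, 0) -> 3

Answer: 3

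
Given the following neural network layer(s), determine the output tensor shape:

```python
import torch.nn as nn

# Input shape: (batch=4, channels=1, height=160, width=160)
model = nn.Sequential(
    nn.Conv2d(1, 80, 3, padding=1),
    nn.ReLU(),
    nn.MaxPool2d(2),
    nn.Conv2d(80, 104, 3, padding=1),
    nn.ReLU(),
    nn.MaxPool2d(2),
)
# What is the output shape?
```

Input: (4, 1, 160, 160) -> after first Conv2d: (4, 80, 160, 160) -> after first MaxPool2d: (4, 80, 80, 80) -> after second Conv2d: (4, 104, 80, 80) -> Output: (4, 104, 40, 40)

Answer: (4, 104, 40, 40)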